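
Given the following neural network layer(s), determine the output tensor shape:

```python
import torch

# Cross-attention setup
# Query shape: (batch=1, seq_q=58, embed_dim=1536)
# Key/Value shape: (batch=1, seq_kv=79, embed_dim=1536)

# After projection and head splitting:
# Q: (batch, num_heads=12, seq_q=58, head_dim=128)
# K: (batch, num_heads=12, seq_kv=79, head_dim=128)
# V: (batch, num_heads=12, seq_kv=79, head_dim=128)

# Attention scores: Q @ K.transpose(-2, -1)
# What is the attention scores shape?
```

Input: (1, 58, 1536) -> Output: (1, 12, 58, 79)

Answer: (1, 12, 58, 79)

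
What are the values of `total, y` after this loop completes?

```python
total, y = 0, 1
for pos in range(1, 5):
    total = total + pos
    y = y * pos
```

Sum and factorial of 1 to 4
`total, y` takes the values: (0, 1) → (1, 1) → (3, 1) → (3, 2) → (6, 2) → (6, 6) → (10, 6) → (10, 24)

Answer: 10, 24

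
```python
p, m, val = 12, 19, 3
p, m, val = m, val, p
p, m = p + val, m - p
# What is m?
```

Trace:
`p, m, val = 12, 19, 3` → p = 12; m = 19; val = 3
`p, m, val = m, val, p` → p = 19; m = 3; val = 12
`p, m = p + val, m - p` → p = 31; m = -16
So m = -16

Answer: -16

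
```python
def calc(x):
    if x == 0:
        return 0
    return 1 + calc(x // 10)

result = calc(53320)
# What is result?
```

Count of digits of 53320: 5

Answer: 5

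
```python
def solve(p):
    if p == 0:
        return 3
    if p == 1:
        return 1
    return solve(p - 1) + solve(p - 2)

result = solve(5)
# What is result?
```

Build up from base cases: solve(0)=3, solve(1)=1, solve(2)=4, solve(3)=5, solve(4)=9, solve(5)=14

Answer: 14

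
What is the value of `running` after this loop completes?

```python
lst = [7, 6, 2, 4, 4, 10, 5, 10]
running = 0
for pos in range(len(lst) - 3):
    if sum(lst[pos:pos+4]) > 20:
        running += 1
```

Count windows with sum > 20
`running` takes the values: 0 → 1 → 2

Answer: 2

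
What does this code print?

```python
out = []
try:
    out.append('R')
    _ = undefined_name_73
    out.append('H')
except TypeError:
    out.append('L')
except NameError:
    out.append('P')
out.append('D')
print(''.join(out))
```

Execution trace: 'R' (try body) → 'P' (except NameError) → 'D' (after the try/except). Output: RPD

Answer: RPD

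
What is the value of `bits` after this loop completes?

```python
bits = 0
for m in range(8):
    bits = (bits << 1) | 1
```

Build 8 consecutive 1-bits: 0b11111111
`bits` takes the values: 0 → 1 → 3 → 7 → 15 → 31 → 63 → 127 → 255

Answer: 255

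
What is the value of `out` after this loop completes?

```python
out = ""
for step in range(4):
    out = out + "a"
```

Repeat 'a' 4 times
`out` takes the values: "" → "a" → "aa" → "aaa" → "aaaa"

Answer: "aaaa"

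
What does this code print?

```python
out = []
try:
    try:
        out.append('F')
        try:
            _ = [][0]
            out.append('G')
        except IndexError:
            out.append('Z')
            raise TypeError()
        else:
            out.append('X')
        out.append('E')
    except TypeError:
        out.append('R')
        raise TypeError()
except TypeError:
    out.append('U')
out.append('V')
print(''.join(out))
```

Execution trace: 'F' (try body) → 'Z' (inner except IndexError) → 'R' (except TypeError) → 'U' (outer except TypeError) → 'V' (after the try/except). Output: FZRUV

Answer: FZRUV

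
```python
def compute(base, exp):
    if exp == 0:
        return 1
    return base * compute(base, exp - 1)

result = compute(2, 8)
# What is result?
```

compute(2, 8) = 2 * 2 * 2 * 2 * 2 * 2 * 2 * 2 = 256

Answer: 256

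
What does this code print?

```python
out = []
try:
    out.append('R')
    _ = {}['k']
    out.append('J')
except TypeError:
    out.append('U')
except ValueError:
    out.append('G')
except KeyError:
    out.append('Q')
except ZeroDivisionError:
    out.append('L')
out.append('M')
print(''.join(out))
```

Execution trace: 'R' (try body) → 'Q' (except KeyError) → 'M' (after the try/except). Output: RQM

Answer: RQM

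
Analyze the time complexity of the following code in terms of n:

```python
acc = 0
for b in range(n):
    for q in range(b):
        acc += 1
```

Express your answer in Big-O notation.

Each loop level contributes: n × n. Multiplying the contributions gives O(n^2).

Answer: O(n^2)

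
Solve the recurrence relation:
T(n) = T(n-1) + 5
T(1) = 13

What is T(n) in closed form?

Unrolling: T(n) = T(1) + 5·(n-1) = 13 + 5(n-1) = 5n + 8.

Answer: T(n) = 5n + 8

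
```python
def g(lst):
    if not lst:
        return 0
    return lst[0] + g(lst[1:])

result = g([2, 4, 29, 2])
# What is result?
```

2 + 4 + 29 + 2 + 0 = 37

Answer: 37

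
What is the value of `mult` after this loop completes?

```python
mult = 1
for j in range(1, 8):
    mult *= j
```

7! = 5040
`mult` takes the values: 1 → 2 → 6 → 24 → 120 → 720 → 5040

Answer: 5040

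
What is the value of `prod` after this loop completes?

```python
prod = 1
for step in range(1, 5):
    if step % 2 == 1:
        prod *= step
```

Product of odd numbers 1 to 4
`prod` takes the values: 1 → 3

Answer: 3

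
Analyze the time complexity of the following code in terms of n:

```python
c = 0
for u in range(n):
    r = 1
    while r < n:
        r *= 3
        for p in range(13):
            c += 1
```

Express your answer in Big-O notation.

Each loop level contributes: n × log n × 1. Multiplying the contributions gives O(n log n).

Answer: O(n log n)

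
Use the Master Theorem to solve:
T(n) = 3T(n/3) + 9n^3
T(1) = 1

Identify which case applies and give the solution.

a=3, b=3, f(n)=9n^3. log_3(3) = 1. Since c=3 > 1 and the regularity condition holds (3(n/3)^3 = (3/3^3)n^3 with 3/3^3 < 1), Case 3 applies: T(n) = Θ(f(n)) = O(n^3).

Answer: O(n^3) - Case 3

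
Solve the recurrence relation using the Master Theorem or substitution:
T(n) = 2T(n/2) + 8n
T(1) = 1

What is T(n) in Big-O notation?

By Master Theorem: a=2, b=2, f(n)=8n. Since log_2(2) = 1 and f(n) = Θ(n^1), Case 2 applies. T(n) = O(n log n).

Answer: O(n log n)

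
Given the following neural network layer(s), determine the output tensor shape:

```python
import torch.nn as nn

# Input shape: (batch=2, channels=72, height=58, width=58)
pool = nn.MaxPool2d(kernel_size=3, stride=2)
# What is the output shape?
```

Input: (2, 72, 58, 58) -> Output: (2, 72, 28, 28)

Answer: (2, 72, 28, 28)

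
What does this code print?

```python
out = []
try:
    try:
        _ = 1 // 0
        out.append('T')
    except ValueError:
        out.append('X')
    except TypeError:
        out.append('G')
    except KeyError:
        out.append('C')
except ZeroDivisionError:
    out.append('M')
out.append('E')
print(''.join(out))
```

Execution trace: 'M' (outer except ZeroDivisionError) → 'E' (after the try/except). Output: ME

Answer: ME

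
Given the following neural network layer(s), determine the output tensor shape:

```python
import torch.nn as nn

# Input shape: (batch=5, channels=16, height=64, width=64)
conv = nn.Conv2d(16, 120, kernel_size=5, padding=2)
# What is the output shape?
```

Input: (5, 16, 64, 64) -> Output: (5, 120, 64, 64)

Answer: (5, 120, 64, 64)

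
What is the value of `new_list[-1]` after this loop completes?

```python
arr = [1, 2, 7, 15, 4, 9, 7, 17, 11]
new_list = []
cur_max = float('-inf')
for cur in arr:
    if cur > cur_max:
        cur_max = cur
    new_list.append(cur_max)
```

Running max ends at 17
`new_list` takes the values: [] → [1] → [1, 2] → [1, 2, 7] → [1, 2, 7, 15] → [1, 2, 7, 15, 15] → [1, 2, 7, 15, 15, 15] → [1, 2, 7, 15, 15, 15, 15] → [1, 2, 7, 15, 15, 15, 15, 17] → [1, 2, 7, 15, 15, 15, 15, 17, 17]
So `new_list[-1]` = 17

Answer: 17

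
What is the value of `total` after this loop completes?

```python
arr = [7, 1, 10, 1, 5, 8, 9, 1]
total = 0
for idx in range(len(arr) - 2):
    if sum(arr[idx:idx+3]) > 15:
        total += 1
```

Count windows with sum > 15
`total` takes the values: 0 → 1 → 2 → 3 → 4

Answer: 4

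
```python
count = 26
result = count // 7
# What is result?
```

Trace:
`count = 26` → count = 26
`result = count // 7` → result = 3
So result = 3

Answer: 3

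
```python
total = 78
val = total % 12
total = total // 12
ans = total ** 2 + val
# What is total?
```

Trace:
`total = 78` → total = 78
`val = total % 12` → val = 6
`total = total // 12` → total = 6
`ans = total ** 2 + val` → ans = 42
So total = 6

Answer: 6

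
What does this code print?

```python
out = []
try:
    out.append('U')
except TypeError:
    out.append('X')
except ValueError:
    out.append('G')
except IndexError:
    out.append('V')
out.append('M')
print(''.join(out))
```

Execution trace: 'U' (try body, no exception) → 'M' (after the try/except). Output: UM

Answer: UM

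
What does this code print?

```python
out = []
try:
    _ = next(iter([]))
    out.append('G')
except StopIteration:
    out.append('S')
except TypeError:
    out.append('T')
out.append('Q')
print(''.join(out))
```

Execution trace: 'S' (except StopIteration) → 'Q' (after the try/except). Output: SQ

Answer: SQ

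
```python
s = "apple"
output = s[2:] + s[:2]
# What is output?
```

Trace:
`s = "apple"` → s = 'apple'
`output = s[2:] + s[:2]` → output = 'pleap'
So output = 'pleap'

Answer: 'pleap'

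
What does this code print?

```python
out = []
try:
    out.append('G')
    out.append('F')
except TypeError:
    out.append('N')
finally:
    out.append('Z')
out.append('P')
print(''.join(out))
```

Execution trace: 'G' (try body) → 'F' (try body, no exception) → 'Z' (finally) → 'P' (after the try/except). Output: GFZP

Answer: GFZP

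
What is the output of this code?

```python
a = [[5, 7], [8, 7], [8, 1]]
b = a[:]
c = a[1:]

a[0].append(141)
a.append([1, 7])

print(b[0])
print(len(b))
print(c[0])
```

Key concept: slice with nested mutation.
Step by step:
`a = [[5, 7], [8, 7], [8, 1]]` → a = [[5, 7], [8, 7], [8, 1]]
`b = a[:]` → b = [[5, 7], [8, 7], [8, 1]]
`c = a[1:]` → c = [[8, 7], [8, 1]]
`a[0].append(141)` → a = [[5, 7, 141], [8, 7], [8, 1]]; b = [[5, 7, 141], [8, 7], [8, 1]]
`a.append([1, 7])` → a = [[5, 7, 141], [8, 7], [8, 1], [1, 7]]
`print(b[0])` → prints [5, 7, 141]
`print(len(b))` → prints 3
`print(c[0])` → prints [8, 7]

Answer:
[5, 7, 141]
3
[8, 7]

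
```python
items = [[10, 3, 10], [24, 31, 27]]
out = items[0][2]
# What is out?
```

Trace:
`items = [[10, 3, 10], [24, 31, 27]]` → items = [[10, 3, 10], [24, 31, 27]]
`out = items[0][2]` → out = 10
So out = 10

Answer: 10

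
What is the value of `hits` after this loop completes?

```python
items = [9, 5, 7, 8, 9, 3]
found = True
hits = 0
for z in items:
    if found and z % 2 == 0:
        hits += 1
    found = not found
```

Count even values at even positions
`hits` takes the values: 0

Answer: 0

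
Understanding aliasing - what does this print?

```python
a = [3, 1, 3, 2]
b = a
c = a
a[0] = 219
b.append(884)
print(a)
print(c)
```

Key concept: multiple aliases.
Step by step:
`a = [3, 1, 3, 2]` → a = [3, 1, 3, 2]
`b = a` → b = [3, 1, 3, 2] (same object as a)
`c = a` → c = [3, 1, 3, 2] (same object as a, b)
`a[0] = 219` → a = [219, 1, 3, 2] (same object as b, c); b = [219, 1, 3, 2] (same object as a, c); c = [219, 1, 3, 2] (same object as a, b)
`b.append(884)` → a = [219, 1, 3, 2, 884] (same object as b, c); b = [219, 1, 3, 2, 884] (same object as a, c); c = [219, 1, 3, 2, 884] (same object as a, b)
`print(a)` → prints [219, 1, 3, 2, 884]
`print(c)` → prints [219, 1, 3, 2, 884]

Answer:
[219, 1, 3, 2, 884]
[219, 1, 3, 2, 884]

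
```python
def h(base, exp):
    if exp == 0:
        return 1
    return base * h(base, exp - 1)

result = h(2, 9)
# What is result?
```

h(2, 9) = 2 * 2 * 2 * 2 * 2 * 2 * 2 * 2 * 2 = 512

Answer: 512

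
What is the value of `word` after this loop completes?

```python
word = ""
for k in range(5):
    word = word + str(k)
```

Concatenate digits 0 to 4
`word` takes the values: "" → "0" → "01" → "012" → "0123" → "01234"

Answer: "01234"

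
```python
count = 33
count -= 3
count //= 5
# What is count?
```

Trace:
`count = 33` → count = 33
`count -= 3` → count = 30
`count //= 5` → count = 6
So count = 6

Answer: 6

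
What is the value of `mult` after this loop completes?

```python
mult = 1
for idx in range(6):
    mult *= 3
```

3^6 = 729
`mult` takes the values: 1 → 3 → 9 → 27 → 81 → 243 → 729

Answer: 729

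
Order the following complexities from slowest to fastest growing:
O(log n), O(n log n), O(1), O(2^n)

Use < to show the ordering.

Ordered by growth rate: O(1) < O(log n) < O(n log n) < O(2^n)

Answer: O(1) < O(log n) < O(n log n) < O(2^n)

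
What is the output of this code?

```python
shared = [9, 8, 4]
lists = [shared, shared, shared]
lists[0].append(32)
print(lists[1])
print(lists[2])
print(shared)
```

Key concept: list of same reference.
Step by step:
`shared = [9, 8, 4]` → shared = [9, 8, 4]
`lists = [shared, shared, shared]` → lists = [[9, 8, 4], [9, 8, 4], [9, 8, 4]]
`lists[0].append(32)` → shared = [9, 8, 4, 32]; lists = [[9, 8, 4, 32], [9, 8, 4, 32], [9, 8, 4, 32]]
`print(lists[1])` → prints [9, 8, 4, 32]
`print(lists[2])` → prints [9, 8, 4, 32]
`print(shared)` → prints [9, 8, 4, 32]

Answer:
[9, 8, 4, 32]
[9, 8, 4, 32]
[9, 8, 4, 32]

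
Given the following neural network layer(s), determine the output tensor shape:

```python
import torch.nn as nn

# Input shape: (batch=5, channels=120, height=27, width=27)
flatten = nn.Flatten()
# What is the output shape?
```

Input: (5, 120, 27, 27) -> Output: (5, 87480)

Answer: (5, 87480)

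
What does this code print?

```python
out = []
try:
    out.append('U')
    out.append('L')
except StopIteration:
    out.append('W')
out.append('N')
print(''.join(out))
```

Execution trace: 'U' (try body) → 'L' (try body, no exception) → 'N' (after the try/except). Output: ULN

Answer: ULN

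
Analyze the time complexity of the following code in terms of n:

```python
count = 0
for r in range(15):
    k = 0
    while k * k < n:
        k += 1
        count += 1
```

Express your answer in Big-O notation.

Each loop level contributes: 1 × √n. Multiplying the contributions gives O(√n).

Answer: O(√n)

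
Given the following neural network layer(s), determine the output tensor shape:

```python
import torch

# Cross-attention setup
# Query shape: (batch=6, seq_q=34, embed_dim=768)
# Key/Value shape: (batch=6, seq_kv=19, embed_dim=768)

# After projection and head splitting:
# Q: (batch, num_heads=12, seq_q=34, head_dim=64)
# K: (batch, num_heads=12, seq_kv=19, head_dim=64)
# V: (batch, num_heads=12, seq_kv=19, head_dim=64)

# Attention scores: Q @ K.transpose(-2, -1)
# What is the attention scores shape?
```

Input: (6, 34, 768) -> Output: (6, 12, 34, 19)

Answer: (6, 12, 34, 19)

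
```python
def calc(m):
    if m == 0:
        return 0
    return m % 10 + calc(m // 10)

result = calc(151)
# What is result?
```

Sum of digits of 151: 1 + 5 + 1 = 7

Answer: 7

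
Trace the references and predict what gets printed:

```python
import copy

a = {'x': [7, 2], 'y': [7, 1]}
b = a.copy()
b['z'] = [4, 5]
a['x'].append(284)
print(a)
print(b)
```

Key concept: shallow copy of dict with mutable values.
Step by step:
`a = {'x': [7, 2], 'y': [7, 1]}` → a = {'x': [7, 2], 'y': [7, 1]}
`b = a.copy()` → b = {'x': [7, 2], 'y': [7, 1]}
`b['z'] = [4, 5]` → b = {'x': [7, 2], 'y': [7, 1], 'z': [4, 5]}
`a['x'].append(284)` → a = {'x': [7, 2, 284], 'y': [7, 1]}; b = {'x': [7, 2, 284], 'y': [7, 1], 'z': [4, 5]}
`print(a)` → prints {'x': [7, 2, 284], 'y': [7, 1]}
`print(b)` → prints {'x': [7, 2, 284], 'y': [7, 1], 'z': [4, 5]}

Answer:
{'x': [7, 2, 284], 'y': [7, 1]}
{'x': [7, 2, 284], 'y': [7, 1], 'z': [4, 5]}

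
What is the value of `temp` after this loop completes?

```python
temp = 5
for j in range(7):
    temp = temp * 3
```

Multiply by 3, 7 times: 5 * 3^7 = 10935
`temp` takes the values: 5 → 15 → 45 → 135 → 405 → 1215 → 3645 → 10935

Answer: 10935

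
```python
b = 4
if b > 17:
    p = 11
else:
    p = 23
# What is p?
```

Trace:
`b = 4` → b = 4
`if b > 17: ...` → b > 17 is False, take else branch → p = 23
So p = 23

Answer: 23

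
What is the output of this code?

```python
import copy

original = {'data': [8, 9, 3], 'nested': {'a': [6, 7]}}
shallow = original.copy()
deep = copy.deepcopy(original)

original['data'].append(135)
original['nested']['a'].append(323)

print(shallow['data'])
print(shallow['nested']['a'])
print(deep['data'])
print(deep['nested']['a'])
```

Key concept: comparing shallow vs deep copy.
Step by step:
`original = {'data': [8, 9, 3], 'nested': {'a': [6, 7]}}` → original = {'data': [8, 9, 3], 'nested': {'a': [6, 7]}}
`shallow = original.copy()` → shallow = {'data': [8, 9, 3], 'nested': {'a': [6, 7]}}
`deep = copy.deepcopy(original)` → deep = {'data': [8, 9, 3], 'nested': {'a': [6, 7]}}
`original['data'].append(135)` → original = {'data': [8, 9, 3, 135], 'nested': {'a': [6, 7]}}; shallow = {'data': [8, 9, 3, 135], 'nested': {'a': [6, 7]}}
`original['nested']['a'].append(323)` → original = {'data': [8, 9, 3, 135], 'nested': {'a': [6, 7, 323]}}; shallow = {'data': [8, 9, 3, 135], 'nested': {'a': [6, 7, 323]}}
`print(shallow['data'])` → prints [8, 9, 3, 135]
`print(shallow['nested']['a'])` → prints [6, 7, 323]
`print(deep['data'])` → prints [8, 9, 3]
`print(deep['nested']['a'])` → prints [6, 7]

Answer:
[8, 9, 3, 135]
[6, 7, 323]
[8, 9, 3]
[6, 7]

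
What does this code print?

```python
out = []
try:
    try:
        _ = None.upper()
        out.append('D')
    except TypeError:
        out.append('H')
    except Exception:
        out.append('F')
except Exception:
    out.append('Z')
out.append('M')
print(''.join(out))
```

Execution trace: 'F' (inner except Exception) → 'M' (after the try/except). Output: FM

Answer: FM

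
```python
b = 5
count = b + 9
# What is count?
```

Trace:
`b = 5` → b = 5
`count = b + 9` → count = 14
So count = 14

Answer: 14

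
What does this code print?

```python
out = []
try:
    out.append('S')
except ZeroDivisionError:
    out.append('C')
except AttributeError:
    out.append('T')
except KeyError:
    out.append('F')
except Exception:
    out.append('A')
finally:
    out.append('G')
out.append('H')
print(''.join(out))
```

Execution trace: 'S' (try body, no exception) → 'G' (finally) → 'H' (after the try/except). Output: SGH

Answer: SGH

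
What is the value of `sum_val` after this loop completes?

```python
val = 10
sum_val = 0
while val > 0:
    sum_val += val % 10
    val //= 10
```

Sum digits of 10
`sum_val` takes the values: 0 → 1

Answer: 1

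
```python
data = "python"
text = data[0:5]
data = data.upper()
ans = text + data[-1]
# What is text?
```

Trace:
`data = "python"` → data = 'python'
`text = data[0:5]` → text = 'pytho'
`data = data.upper()` → data = 'PYTHON'
`ans = text + data[-1]` → ans = 'pythoN'
So text = 'pytho'

Answer: 'pytho'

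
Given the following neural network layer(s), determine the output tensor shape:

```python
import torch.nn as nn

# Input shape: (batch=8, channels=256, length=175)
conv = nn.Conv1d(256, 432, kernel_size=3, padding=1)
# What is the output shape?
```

Input: (8, 256, 175) -> Output: (8, 432, 175)

Answer: (8, 432, 175)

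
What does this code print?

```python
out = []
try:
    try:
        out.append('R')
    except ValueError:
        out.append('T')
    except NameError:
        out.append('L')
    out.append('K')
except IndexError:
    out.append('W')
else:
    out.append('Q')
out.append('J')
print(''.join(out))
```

Execution trace: 'R' (inner try body, no exception) → 'K' (try body, no exception) → 'Q' (else) → 'J' (after the try/except). Output: RKQJ

Answer: RKQJ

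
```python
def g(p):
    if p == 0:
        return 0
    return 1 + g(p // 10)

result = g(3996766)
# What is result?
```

Count of digits of 3996766: 7

Answer: 7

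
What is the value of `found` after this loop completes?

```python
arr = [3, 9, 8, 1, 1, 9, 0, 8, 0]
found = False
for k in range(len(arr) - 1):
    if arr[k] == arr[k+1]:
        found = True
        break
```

Check consecutive duplicates in [3, 9, 8, 1, 1, 9, 0, 8, 0]
`found` takes the values: False → True

Answer: True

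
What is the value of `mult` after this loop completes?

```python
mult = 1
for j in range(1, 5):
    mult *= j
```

4! = 24
`mult` takes the values: 1 → 2 → 6 → 24

Answer: 24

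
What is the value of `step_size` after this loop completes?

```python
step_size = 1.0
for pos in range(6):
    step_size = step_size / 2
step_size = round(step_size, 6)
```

Halving LR 6 times: 1 / 2^6
`step_size` takes the values: 1.0 → 0.5 → 0.25 → 0.125 → 0.0625 → 0.03125 → 0.015625

Answer: 0.015625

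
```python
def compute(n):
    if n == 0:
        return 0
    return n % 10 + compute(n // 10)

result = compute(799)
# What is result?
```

Sum of digits of 799: 9 + 9 + 7 = 25

Answer: 25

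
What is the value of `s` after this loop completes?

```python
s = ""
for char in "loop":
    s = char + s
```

Reverse 'loop'
`s` takes the values: "" → "l" → "ol" → "ool" → "pool"

Answer: "pool"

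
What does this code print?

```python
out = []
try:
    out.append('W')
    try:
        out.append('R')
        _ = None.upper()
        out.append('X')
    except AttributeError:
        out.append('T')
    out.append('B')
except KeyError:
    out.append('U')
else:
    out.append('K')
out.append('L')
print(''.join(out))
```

Execution trace: 'W' (try body) → 'R' (inner try body) → 'T' (inner except AttributeError) → 'B' (try body, no exception) → 'K' (else) → 'L' (after the try/except). Output: WRTBKL

Answer: WRTBKL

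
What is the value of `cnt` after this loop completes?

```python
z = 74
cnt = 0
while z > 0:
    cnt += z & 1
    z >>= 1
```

Count set bits in 74 (binary: 0b1001010)
`cnt` takes the values: 0 → 1 → 2 → 3

Answer: 3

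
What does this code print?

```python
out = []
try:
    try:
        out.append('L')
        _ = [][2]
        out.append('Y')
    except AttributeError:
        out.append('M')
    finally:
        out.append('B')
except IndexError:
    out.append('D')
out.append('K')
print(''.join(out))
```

Execution trace: 'L' (try body) → 'B' (finally) → 'D' (outer except IndexError) → 'K' (after the try/except). Output: LBDK

Answer: LBDK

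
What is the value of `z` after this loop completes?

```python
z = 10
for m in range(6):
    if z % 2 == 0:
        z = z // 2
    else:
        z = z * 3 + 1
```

Collatz-style transformation from 10
`z` takes the values: 10 → 5 → 16 → 8 → 4 → 2 → 1

Answer: 1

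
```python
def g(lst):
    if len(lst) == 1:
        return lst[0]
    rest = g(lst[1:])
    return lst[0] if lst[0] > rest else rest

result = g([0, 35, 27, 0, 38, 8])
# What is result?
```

Recursive max over [0, 35, 27, 0, 38, 8] = 38

Answer: 38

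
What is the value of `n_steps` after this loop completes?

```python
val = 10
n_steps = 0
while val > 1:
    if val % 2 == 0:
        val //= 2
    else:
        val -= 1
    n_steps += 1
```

Steps to reduce 10 to 1
`n_steps` takes the values: 0 → 1 → 2 → 3 → 4

Answer: 4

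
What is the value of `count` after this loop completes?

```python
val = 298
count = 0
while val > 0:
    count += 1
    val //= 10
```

Count digits by repeated division by 10
`count` takes the values: 0 → 1 → 2 → 3

Answer: 3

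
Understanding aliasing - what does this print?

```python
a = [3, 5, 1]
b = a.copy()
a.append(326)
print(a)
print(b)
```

Key concept: list.copy() creates independent copy.
Step by step:
`a = [3, 5, 1]` → a = [3, 5, 1]
`b = a.copy()` → b = [3, 5, 1]
`a.append(326)` → a = [3, 5, 1, 326]
`print(a)` → prints [3, 5, 1, 326]
`print(b)` → prints [3, 5, 1]

Answer:
[3, 5, 1, 326]
[3, 5, 1]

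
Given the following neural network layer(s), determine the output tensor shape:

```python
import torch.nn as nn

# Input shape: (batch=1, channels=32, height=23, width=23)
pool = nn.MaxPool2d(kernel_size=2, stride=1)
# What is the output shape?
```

Input: (1, 32, 23, 23) -> Output: (1, 32, 22, 22)

Answer: (1, 32, 22, 22)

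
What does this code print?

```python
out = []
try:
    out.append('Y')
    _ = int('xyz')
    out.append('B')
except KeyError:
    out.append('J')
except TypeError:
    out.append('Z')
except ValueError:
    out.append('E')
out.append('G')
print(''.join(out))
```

Execution trace: 'Y' (try body) → 'E' (except ValueError) → 'G' (after the try/except). Output: YEG

Answer: YEG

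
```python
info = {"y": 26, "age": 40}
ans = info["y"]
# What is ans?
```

Trace:
`info = {"y": 26, "age": 40}` → info = {'y': 26, 'age': 40}
`ans = info["y"]` → ans = 26
So ans = 26

Answer: 26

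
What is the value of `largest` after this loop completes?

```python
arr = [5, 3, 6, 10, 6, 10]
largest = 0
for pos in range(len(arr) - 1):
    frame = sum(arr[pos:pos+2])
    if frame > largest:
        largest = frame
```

Max sum of 2-element window in [5, 3, 6, 10, 6, 10]
`largest` takes the values: 0 → 8 → 9 → 16

Answer: 16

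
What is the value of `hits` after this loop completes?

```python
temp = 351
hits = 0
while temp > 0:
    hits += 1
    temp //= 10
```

Count digits by repeated division by 10
`hits` takes the values: 0 → 1 → 2 → 3

Answer: 3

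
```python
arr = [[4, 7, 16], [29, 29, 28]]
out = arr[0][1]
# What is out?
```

Trace:
`arr = [[4, 7, 16], [29, 29, 28]]` → arr = [[4, 7, 16], [29, 29, 28]]
`out = arr[0][1]` → out = 7
So out = 7

Answer: 7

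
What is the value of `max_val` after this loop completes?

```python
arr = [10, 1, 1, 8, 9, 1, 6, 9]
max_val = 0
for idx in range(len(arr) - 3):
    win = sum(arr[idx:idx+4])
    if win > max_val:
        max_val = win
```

Max sum of 4-element window in [10, 1, 1, 8, 9, 1, 6, 9]
`max_val` takes the values: 0 → 20 → 24 → 25

Answer: 25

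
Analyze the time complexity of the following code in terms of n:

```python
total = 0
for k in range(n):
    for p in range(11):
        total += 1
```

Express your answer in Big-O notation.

Each loop level contributes: n × 1. Multiplying the contributions gives O(n).

Answer: O(n)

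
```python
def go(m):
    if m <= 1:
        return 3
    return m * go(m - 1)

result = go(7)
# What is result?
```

go(7) = 7 * 6 * 5 * 4 * 3 * 2 * 3 = 15120

Answer: 15120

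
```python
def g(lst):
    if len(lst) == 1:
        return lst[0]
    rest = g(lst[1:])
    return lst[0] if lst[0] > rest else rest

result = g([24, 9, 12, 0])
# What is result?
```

Recursive max over [24, 9, 12, 0] = 24

Answer: 24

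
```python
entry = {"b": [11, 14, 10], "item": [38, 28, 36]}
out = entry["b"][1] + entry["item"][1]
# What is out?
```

Trace:
`entry = {"b": [11, 14, 10], "item": [38, 28, 36]}` → entry = {'b': [11, 14, 10], 'item': [38, 28, 36]}
`out = entry["b"][1] + entry["item"][1]` → out = 42
So out = 42

Answer: 42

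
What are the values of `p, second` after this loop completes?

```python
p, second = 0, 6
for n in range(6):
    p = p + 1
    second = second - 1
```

p goes 0→6, second goes 6→0
`p, second` takes the values: (0, 6) → (1, 6) → (1, 5) → (2, 5) → (2, 4) → (3, 4) → (3, 3) → (4, 3) → (4, 2) → (5, 2) → (5, 1) → (6, 1) → (6, 0)

Answer: 6, 0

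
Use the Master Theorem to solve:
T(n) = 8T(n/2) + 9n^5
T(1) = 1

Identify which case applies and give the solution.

a=8, b=2, f(n)=9n^5. log_2(8) = 3. Since c=5 > 3 and the regularity condition holds (8(n/2)^5 = (8/2^5)n^5 with 8/2^5 < 1), Case 3 applies: T(n) = Θ(f(n)) = O(n^5).

Answer: O(n^5) - Case 3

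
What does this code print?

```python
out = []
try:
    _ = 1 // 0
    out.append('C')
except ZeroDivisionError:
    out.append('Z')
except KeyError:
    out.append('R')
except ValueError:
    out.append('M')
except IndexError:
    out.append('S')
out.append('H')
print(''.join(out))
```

Execution trace: 'Z' (except ZeroDivisionError) → 'H' (after the try/except). Output: ZH

Answer: ZH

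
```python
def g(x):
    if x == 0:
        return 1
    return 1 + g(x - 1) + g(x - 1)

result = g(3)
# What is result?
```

g(x) = 1 + 2·g(x-1), g(0)=1. Closed form: (1+1)·2^3 - 1 = 15.

Answer: 15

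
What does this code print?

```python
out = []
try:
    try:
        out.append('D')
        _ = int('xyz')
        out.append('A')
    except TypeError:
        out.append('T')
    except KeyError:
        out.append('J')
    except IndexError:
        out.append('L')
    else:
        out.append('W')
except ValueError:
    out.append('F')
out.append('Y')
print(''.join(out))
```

Execution trace: 'D' (try body) → 'F' (outer except ValueError) → 'Y' (after the try/except). Output: DFY

Answer: DFY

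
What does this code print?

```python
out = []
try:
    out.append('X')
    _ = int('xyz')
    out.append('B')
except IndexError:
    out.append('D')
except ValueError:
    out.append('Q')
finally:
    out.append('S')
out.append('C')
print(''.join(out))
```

Execution trace: 'X' (try body) → 'Q' (except ValueError) → 'S' (finally) → 'C' (after the try/except). Output: XQSC

Answer: XQSC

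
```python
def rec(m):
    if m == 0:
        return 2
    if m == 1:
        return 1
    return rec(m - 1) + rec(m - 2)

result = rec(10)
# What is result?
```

Build up from base cases: rec(0)=2, rec(1)=1, rec(2)=3, rec(3)=4, rec(4)=7, rec(5)=11, rec(6)=18, ..., rec(10)=123

Answer: 123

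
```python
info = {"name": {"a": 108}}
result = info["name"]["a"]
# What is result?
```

Trace:
`info = {"name": {"a": 108}}` → info = {'name': {'a': 108}}
`result = info["name"]["a"]` → result = 108
So result = 108

Answer: 108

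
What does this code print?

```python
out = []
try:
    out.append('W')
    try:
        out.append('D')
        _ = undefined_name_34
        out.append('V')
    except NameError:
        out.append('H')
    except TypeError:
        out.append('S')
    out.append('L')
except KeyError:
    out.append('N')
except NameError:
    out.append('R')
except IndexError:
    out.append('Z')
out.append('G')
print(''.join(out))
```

Execution trace: 'W' (try body) → 'D' (inner try body) → 'H' (inner except NameError) → 'L' (try body, no exception) → 'G' (after the try/except). Output: WDHLG

Answer: WDHLG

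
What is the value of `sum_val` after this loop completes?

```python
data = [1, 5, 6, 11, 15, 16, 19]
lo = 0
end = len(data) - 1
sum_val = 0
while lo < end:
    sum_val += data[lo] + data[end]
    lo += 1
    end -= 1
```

Sum of pairs from ends
`sum_val` takes the values: 0 → 20 → 41 → 62

Answer: 62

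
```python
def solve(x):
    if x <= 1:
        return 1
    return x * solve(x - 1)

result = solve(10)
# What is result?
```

solve(10) = 10 * 9 * 8 * 7 * 6 * 5 * 4 * 3 * 2 * 1 = 3628800

Answer: 3628800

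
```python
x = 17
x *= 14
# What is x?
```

Trace:
`x = 17` → x = 17
`x *= 14` → x = 238
So x = 238

Answer: 238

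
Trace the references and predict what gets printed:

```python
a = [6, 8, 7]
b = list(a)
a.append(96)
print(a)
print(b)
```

Key concept: list() constructor creates copy.
Step by step:
`a = [6, 8, 7]` → a = [6, 8, 7]
`b = list(a)` → b = [6, 8, 7]
`a.append(96)` → a = [6, 8, 7, 96]
`print(a)` → prints [6, 8, 7, 96]
`print(b)` → prints [6, 8, 7]

Answer:
[6, 8, 7, 96]
[6, 8, 7]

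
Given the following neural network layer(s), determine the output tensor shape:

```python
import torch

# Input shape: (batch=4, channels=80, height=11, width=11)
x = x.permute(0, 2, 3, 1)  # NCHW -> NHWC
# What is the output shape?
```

Input: (4, 80, 11, 11) -> Output: (4, 11, 11, 80)

Answer: (4, 11, 11, 80)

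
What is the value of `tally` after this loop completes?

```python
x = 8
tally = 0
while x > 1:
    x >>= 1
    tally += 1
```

Count right shifts until 1
`tally` takes the values: 0 → 1 → 2 → 3

Answer: 3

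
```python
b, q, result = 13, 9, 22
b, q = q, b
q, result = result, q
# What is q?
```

Trace:
`b, q, result = 13, 9, 22` → b = 13; q = 9; result = 22
`b, q = q, b` → b = 9; q = 13
`q, result = result, q` → q = 22; result = 13
So q = 22

Answer: 22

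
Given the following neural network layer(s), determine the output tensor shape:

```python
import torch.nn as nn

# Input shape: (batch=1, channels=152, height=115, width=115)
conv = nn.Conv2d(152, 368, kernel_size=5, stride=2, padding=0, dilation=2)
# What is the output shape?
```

Input: (1, 152, 115, 115) -> Output: (1, 368, 54, 54)

Answer: (1, 368, 54, 54)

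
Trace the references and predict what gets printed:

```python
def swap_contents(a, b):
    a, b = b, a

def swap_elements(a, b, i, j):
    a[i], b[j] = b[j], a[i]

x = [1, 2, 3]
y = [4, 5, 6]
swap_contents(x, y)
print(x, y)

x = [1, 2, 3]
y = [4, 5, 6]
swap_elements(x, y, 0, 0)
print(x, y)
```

Key concept: parameter rebinding vs mutation.
Step by step:
`x = [1, 2, 3]` → x = [1, 2, 3]
`y = [4, 5, 6]` → y = [4, 5, 6]
`swap_contents(x, y)` → no visible change to tracked variables
`print(x, y)` → prints [1, 2, 3] [4, 5, 6]
`x = [1, 2, 3]` → x = [1, 2, 3]
`y = [4, 5, 6]` → y = [4, 5, 6]
`swap_elements(x, y, 0, 0)` → x = [4, 2, 3]; y = [1, 5, 6]
`print(x, y)` → prints [4, 2, 3] [1, 5, 6]

Answer:
[1, 2, 3] [4, 5, 6]
[4, 2, 3] [1, 5, 6]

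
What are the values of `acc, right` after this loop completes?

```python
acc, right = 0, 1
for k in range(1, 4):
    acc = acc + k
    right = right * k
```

Sum and factorial of 1 to 3
`acc, right` takes the values: (0, 1) → (1, 1) → (3, 1) → (3, 2) → (6, 2) → (6, 6)

Answer: 6, 6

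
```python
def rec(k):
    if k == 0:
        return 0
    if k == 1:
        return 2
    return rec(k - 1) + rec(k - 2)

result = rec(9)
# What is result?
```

Build up from base cases: rec(0)=0, rec(1)=2, rec(2)=2, rec(3)=4, rec(4)=6, rec(5)=10, rec(6)=16, ..., rec(9)=68

Answer: 68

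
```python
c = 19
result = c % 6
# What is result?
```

Trace:
`c = 19` → c = 19
`result = c % 6` → result = 1
So result = 1

Answer: 1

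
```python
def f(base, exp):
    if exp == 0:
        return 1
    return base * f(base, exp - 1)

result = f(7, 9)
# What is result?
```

f(7, 9) = 7 * 7 * 7 * 7 * 7 * 7 * 7 * 7 * 7 = 40353607

Answer: 40353607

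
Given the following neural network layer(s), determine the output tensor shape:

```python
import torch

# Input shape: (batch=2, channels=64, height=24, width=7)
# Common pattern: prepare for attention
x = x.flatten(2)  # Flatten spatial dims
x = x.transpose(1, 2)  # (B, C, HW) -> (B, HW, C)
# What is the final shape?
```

Input: (2, 64, 24, 7) -> after flatten(2): (2, 64, 168) -> Output: (2, 168, 64)

Answer: (2, 168, 64)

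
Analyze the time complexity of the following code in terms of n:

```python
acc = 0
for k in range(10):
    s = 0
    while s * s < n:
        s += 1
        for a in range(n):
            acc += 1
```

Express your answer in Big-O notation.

Each loop level contributes: 1 × √n × n. Multiplying the contributions gives O(n√n).

Answer: O(n√n)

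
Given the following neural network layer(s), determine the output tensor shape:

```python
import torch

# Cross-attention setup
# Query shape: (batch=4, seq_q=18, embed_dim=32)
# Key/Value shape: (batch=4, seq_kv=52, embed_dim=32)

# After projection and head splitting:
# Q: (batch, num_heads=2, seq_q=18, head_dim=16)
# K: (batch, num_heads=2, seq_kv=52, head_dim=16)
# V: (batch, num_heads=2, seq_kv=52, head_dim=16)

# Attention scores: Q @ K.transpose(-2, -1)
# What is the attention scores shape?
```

Input: (4, 18, 32) -> Output: (4, 2, 18, 52)

Answer: (4, 2, 18, 52)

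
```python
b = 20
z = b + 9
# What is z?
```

Trace:
`b = 20` → b = 20
`z = b + 9` → z = 29
So z = 29

Answer: 29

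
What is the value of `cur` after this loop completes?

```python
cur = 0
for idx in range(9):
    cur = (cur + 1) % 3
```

Increment mod 3, 9 times = 0
`cur` takes the values: 0 → 1 → 2 → 0 → 1 → 2 → 0 → 1 → 2 → 0

Answer: 0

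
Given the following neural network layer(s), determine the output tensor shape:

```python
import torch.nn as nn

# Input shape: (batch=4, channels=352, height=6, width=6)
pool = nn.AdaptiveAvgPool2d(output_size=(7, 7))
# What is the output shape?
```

Input: (4, 352, 6, 6) -> Output: (4, 352, 7, 7)

Answer: (4, 352, 7, 7)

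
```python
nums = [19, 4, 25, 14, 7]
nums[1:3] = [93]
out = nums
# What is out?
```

Trace:
`nums = [19, 4, 25, 14, 7]` → nums = [19, 4, 25, 14, 7]
`nums[1:3] = [93]` → nums = [19, 93, 14, 7]
`out = nums` → out = [19, 93, 14, 7]
So out = [19, 93, 14, 7]

Answer: [19, 93, 14, 7]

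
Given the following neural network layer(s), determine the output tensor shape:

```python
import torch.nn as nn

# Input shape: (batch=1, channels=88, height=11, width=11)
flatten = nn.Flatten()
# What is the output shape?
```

Input: (1, 88, 11, 11) -> Output: (1, 10648)

Answer: (1, 10648)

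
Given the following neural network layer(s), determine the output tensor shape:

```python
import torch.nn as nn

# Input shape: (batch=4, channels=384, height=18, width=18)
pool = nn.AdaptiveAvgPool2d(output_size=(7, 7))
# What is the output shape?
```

Input: (4, 384, 18, 18) -> Output: (4, 384, 7, 7)

Answer: (4, 384, 7, 7)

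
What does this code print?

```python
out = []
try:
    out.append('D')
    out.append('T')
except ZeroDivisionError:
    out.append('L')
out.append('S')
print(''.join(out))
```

Execution trace: 'D' (try body) → 'T' (try body, no exception) → 'S' (after the try/except). Output: DTS

Answer: DTS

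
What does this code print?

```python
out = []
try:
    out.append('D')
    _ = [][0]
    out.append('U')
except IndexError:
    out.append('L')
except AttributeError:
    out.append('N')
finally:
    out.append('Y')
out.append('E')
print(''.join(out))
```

Execution trace: 'D' (try body) → 'L' (except IndexError) → 'Y' (finally) → 'E' (after the try/except). Output: DLYE

Answer: DLYE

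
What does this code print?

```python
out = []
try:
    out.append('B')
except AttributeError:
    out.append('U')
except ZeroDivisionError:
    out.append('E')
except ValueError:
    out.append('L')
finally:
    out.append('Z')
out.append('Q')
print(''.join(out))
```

Execution trace: 'B' (try body, no exception) → 'Z' (finally) → 'Q' (after the try/except). Output: BZQ

Answer: BZQ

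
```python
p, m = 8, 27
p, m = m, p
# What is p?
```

Trace:
`p, m = 8, 27` → p = 8; m = 27
`p, m = m, p` → p = 27; m = 8
So p = 27

Answer: 27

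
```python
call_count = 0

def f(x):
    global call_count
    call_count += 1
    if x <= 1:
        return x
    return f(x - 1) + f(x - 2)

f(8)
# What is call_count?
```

Calls(x) = 1 + Calls(x-1) + Calls(x-2); Calls(0)=Calls(1)=1. For x=8 this gives 67.

Answer: 67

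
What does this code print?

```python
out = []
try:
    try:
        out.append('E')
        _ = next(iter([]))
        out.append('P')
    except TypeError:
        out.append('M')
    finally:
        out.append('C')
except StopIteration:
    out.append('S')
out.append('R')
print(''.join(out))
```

Execution trace: 'E' (try body) → 'C' (finally) → 'S' (outer except StopIteration) → 'R' (after the try/except). Output: ECSR

Answer: ECSR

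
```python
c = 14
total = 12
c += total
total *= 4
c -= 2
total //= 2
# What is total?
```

Trace:
`c = 14` → c = 14
`total = 12` → total = 12
`c += total` → c = 26
`total *= 4` → total = 48
`c -= 2` → c = 24
`total //= 2` → total = 24
So total = 24

Answer: 24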